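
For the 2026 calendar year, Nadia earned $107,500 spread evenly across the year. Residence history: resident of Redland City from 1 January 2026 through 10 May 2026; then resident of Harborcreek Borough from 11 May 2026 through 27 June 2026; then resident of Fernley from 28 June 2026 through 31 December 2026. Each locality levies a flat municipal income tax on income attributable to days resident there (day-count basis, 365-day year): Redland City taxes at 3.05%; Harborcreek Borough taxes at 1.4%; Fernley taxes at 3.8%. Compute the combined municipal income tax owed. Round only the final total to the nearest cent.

$3,458.55

Redland City, 1 January – 10 May 2026: 130 days → $107,500 × 3.05% × 130/365 = $1,167.7740
Harborcreek Borough, 11 May – 27 June 2026: 48 days → $107,500 × 1.4% × 48/365 = $197.9178
Fernley, 28 June – 31 December 2026: 187 days → $107,500 × 3.8% × 187/365 = $2,092.8630
Total = $3,458.5548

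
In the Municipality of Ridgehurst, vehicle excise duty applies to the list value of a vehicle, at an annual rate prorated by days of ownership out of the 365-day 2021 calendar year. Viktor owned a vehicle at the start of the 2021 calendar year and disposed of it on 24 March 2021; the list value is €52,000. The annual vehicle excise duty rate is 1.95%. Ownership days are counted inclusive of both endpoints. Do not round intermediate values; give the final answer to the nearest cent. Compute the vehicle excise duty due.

Days held (1 January – 24 March 2021): 83 out of 365
Tax = €52,000 × 1.95% × 83/365 = €230.5808

€230.58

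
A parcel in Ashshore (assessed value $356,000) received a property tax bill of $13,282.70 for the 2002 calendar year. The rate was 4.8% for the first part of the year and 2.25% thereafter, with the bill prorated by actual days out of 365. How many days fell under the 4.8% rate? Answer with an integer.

212 days

Let d = days at the first rate; then 365 − d days at the second rate.
$356,000 × [4.8%·d + 2.25%·(365−d)] / 365 = $13,282.70
Solving gives d = 212, so the new rate took effect on August 1, 2002.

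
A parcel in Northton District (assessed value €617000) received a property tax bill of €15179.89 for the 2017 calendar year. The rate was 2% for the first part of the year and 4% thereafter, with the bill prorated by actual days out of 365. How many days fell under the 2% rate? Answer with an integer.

Let d = days at the first rate; then 365 − d days at the second rate.
€617000 × [2%·d + 4%·(365−d)] / 365 = €15179.89
Solving gives d = 281, so the new rate took effect on 9 Oct 2017.

281 days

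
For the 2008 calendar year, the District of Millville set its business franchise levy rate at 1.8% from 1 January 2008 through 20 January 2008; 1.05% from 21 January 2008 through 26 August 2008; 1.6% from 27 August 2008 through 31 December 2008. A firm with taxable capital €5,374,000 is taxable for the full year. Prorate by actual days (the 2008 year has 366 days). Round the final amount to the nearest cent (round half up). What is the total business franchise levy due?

€68,885.58

1 January – 20 January 2008: 20 days at 1.8% → €5,374,000 × 1.8% × 20/366 = €5,285.9016
21 January – 26 August 2008: 219 days at 1.05% → €5,374,000 × 1.05% × 219/366 = €33,763.6967
27 August – 31 December 2008: 127 days at 1.6% → €5,374,000 × 1.6% × 127/366 = €29,835.9781
Total = €68,885.5765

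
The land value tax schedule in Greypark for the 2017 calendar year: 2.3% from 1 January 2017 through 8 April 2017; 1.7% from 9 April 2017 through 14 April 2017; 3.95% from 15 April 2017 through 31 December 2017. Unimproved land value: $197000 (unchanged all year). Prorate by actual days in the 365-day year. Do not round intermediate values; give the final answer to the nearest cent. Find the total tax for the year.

1 January – 8 April 2017: 98 days at 2.3% → $197000 × 2.3% × 98/365 = $1216.5425
9 April – 14 April 2017: 6 days at 1.7% → $197000 × 1.7% × 6/365 = $55.0521
15 April – 31 December 2017: 261 days at 3.95% → $197000 × 3.95% × 261/365 = $5564.3055
Total = $6835.9000

$6835.90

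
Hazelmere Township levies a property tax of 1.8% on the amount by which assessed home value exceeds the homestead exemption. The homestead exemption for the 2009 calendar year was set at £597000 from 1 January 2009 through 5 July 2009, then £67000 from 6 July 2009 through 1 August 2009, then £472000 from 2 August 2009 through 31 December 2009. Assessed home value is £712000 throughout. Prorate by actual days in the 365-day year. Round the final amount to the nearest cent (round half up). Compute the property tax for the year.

1 January – 5 July 2009: 186 days, exemption £597000 → (£712000 − £597000) × 1.8% × 186/365 = £1054.8493
6 July – 1 August 2009: 27 days, exemption £67000 → (£712000 − £67000) × 1.8% × 27/365 = £858.8219
2 August – 31 December 2009: 152 days, exemption £472000 → (£712000 − £472000) × 1.8% × 152/365 = £1799.0137
Total = £3712.6849

£3712.68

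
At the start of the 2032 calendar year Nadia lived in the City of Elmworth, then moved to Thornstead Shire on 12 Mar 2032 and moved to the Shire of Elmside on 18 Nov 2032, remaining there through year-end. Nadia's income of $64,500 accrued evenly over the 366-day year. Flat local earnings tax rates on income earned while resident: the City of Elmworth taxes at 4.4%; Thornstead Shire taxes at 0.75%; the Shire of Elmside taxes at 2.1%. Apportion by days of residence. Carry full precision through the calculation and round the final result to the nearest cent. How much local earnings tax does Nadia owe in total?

The City of Elmworth, 1 Jan – 11 Mar 2032: 71 days → $64,500 × 4.4% × 71/366 = $550.5410
Thornstead Shire, 12 Mar – 17 Nov 2032: 251 days → $64,500 × 0.75% × 251/366 = $331.7520
The Shire of Elmside, 18 Nov – 31 Dec 2032: 44 days → $64,500 × 2.1% × 44/366 = $162.8361
Total = $1,045.1291

$1,045.13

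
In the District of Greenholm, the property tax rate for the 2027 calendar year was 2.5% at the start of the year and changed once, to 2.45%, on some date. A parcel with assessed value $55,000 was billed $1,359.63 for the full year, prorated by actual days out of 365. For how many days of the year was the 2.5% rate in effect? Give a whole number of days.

Let d = days at the first rate; then 365 − d days at the second rate.
$55,000 × [2.5%·d + 2.45%·(365−d)] / 365 = $1,359.63
Solving gives d = 161, so the new rate took effect on June 11, 2027.

161 days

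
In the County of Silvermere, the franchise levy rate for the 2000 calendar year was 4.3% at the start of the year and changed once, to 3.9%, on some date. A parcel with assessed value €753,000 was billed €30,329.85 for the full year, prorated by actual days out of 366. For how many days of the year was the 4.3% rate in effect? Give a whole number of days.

117 days

Let d = days at the first rate; then 366 − d days at the second rate.
€753,000 × [4.3%·d + 3.9%·(366−d)] / 366 = €30,329.85
Solving gives d = 117, so the new rate took effect on 27 Apr 2000.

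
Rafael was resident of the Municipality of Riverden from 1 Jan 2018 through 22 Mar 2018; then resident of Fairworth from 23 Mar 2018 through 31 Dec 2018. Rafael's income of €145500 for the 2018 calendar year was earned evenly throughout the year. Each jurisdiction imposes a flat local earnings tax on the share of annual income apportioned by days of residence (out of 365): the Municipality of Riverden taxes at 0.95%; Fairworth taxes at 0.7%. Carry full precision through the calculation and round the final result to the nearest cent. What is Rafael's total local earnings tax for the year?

€1099.22

The Municipality of Riverden, 1 Jan – 22 Mar 2018: 81 days → €145500 × 0.95% × 81/365 = €306.7459
Fairworth, 23 Mar – 31 Dec 2018: 284 days → €145500 × 0.7% × 284/365 = €792.4767
Total = €1099.2226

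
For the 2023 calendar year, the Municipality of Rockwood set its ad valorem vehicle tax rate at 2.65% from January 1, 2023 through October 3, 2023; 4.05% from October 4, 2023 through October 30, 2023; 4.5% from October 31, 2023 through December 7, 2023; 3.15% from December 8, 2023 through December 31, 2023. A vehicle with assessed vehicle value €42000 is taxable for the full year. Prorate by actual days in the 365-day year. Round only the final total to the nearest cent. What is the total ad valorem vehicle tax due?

January 1 – October 3, 2023: 276 days at 2.65% → €42000 × 2.65% × 276/365 = €841.6110
October 4 – October 30, 2023: 27 days at 4.05% → €42000 × 4.05% × 27/365 = €125.8274
October 31 – December 7, 2023: 38 days at 4.5% → €42000 × 4.5% × 38/365 = €196.7671
December 8 – December 31, 2023: 24 days at 3.15% → €42000 × 3.15% × 24/365 = €86.9918
Total = €1251.1973

€1251.20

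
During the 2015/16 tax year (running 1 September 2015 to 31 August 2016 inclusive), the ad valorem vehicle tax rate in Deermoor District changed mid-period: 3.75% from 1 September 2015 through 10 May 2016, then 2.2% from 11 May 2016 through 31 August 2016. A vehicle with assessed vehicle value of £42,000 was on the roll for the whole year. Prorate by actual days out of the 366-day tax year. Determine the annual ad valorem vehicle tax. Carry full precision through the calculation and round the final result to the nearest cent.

1 September 2015 – 10 May 2016: 253 days at 3.75% → £42,000 × 3.75% × 253/366 = £1,088.7295
11 May – 31 August 2016: 113 days at 2.2% → £42,000 × 2.2% × 113/366 = £285.2787
Total = £1,374.0082

£1,374.01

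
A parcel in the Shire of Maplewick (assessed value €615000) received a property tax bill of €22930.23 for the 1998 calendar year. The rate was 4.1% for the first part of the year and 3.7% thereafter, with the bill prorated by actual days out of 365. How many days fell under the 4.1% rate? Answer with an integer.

Let d = days at the first rate; then 365 − d days at the second rate.
€615000 × [4.1%·d + 3.7%·(365−d)] / 365 = €22930.23
Solving gives d = 26, so the new rate took effect on 27 Jan 1998.

26 days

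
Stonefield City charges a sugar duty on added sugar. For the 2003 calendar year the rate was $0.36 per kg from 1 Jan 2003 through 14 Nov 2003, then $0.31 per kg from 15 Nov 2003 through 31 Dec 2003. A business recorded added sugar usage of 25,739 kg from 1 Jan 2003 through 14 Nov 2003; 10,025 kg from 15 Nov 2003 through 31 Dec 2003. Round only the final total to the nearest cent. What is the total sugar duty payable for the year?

1 Jan – 14 Nov 2003: 25,739 kg at $0.36/kg → $9,266.04
15 Nov – 31 Dec 2003: 10,025 kg at $0.31/kg → $3,107.75

$12,373.79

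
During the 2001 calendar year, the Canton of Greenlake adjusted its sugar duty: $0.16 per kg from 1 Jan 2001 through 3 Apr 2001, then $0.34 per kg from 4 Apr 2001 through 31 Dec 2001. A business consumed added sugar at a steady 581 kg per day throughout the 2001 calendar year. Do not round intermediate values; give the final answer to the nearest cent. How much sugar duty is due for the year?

1 Jan – 3 Apr 2001: 93 days × 581 kg/day = 54,033 kg at $0.16/kg → $8645.28
4 Apr – 31 Dec 2001: 272 days × 581 kg/day = 158,032 kg at $0.34/kg → $53730.88

$62376.16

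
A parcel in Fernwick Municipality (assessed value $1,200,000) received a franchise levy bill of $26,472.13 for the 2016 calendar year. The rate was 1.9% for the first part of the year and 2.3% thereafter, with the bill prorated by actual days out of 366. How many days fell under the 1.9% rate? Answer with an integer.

Let d = days at the first rate; then 366 − d days at the second rate.
$1,200,000 × [1.9%·d + 2.3%·(366−d)] / 366 = $26,472.13
Solving gives d = 86, so the new rate took effect on 27 Mar 2016.

86 days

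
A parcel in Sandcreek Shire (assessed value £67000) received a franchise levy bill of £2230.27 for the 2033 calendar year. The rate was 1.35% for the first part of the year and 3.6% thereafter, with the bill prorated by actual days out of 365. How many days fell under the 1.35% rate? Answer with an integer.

Let d = days at the first rate; then 365 − d days at the second rate.
£67000 × [1.35%·d + 3.6%·(365−d)] / 365 = £2230.27
Solving gives d = 44, so the new rate took effect on February 14, 2033.

44 days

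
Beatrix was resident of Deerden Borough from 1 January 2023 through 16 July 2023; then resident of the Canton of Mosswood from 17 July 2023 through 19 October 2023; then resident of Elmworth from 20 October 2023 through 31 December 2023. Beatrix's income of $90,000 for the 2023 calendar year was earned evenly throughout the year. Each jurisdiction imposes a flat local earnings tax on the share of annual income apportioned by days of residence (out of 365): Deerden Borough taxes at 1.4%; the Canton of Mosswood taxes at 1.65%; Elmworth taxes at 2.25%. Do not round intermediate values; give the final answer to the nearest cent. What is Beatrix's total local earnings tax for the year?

$1,471.56

Deerden Borough, 1 January – 16 July 2023: 197 days → $90,000 × 1.4% × 197/365 = $680.0548
The Canton of Mosswood, 17 July – 19 October 2023: 95 days → $90,000 × 1.65% × 95/365 = $386.5068
Elmworth, 20 October – 31 December 2023: 73 days → $90,000 × 2.25% × 73/365 = $405.0000
Total = $1,471.5616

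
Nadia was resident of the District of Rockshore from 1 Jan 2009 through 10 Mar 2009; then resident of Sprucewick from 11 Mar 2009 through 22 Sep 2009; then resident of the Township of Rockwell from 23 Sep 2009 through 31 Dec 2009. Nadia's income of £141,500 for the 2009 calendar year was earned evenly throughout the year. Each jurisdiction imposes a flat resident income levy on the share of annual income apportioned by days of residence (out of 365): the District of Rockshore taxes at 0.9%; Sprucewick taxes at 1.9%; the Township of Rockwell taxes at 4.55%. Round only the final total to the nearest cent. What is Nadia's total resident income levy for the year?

£3,448.34

The District of Rockshore, 1 Jan – 10 Mar 2009: 69 days → £141,500 × 0.9% × 69/365 = £240.7438
Sprucewick, 11 Mar – 22 Sep 2009: 196 days → £141,500 × 1.9% × 196/365 = £1,443.6877
The Township of Rockwell, 23 Sep – 31 Dec 2009: 100 days → £141,500 × 4.55% × 100/365 = £1,763.9041
Total = £3,448.3356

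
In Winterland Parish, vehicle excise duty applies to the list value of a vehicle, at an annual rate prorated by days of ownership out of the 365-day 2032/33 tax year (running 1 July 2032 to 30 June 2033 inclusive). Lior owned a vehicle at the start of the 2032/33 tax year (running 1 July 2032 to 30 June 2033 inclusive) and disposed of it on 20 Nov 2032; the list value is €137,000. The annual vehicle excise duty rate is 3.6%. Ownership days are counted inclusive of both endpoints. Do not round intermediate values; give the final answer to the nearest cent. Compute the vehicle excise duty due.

€1,932.26

Days held (1 Jul – 20 Nov 2032): 143 out of 365
Tax = €137,000 × 3.6% × 143/365 = €1,932.2630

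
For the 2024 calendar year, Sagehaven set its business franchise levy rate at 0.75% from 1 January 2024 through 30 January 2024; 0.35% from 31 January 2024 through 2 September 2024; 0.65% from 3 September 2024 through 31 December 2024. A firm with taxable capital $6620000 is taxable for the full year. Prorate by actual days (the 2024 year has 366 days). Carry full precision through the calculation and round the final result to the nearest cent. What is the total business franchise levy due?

1 January – 30 January 2024: 30 days at 0.75% → $6620000 × 0.75% × 30/366 = $4069.6721
31 January – 2 September 2024: 216 days at 0.35% → $6620000 × 0.35% × 216/366 = $13674.0984
3 September – 31 December 2024: 120 days at 0.65% → $6620000 × 0.65% × 120/366 = $14108.1967
Total = $31851.9672

$31851.97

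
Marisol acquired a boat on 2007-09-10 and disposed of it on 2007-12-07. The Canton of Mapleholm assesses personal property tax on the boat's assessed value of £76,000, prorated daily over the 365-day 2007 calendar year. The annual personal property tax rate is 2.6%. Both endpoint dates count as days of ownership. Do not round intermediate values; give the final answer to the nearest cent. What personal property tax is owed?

£481.82

Days held (2007-09-10 to 2007-12-07): 89 out of 365
Tax = £76,000 × 2.6% × 89/365 = £481.8192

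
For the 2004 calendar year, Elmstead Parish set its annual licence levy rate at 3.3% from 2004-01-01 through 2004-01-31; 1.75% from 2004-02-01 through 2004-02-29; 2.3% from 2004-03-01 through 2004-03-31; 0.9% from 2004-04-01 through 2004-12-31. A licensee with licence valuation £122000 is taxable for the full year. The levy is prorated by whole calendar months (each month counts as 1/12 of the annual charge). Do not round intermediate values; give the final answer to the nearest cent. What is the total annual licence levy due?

2004-01-01 to 2004-01-31: 1 month at 3.3% → £122000 × 3.3% × 1/12 = £335.5000
2004-02-01 to 2004-02-29: 1 month at 1.75% → £122000 × 1.75% × 1/12 = £177.9167
2004-03-01 to 2004-03-31: 1 month at 2.3% → £122000 × 2.3% × 1/12 = £233.8333
2004-04-01 to 2004-12-31: 9 months at 0.9% → £122000 × 0.9% × 9/12 = £823.5000
Total = £1570.7500

£1570.75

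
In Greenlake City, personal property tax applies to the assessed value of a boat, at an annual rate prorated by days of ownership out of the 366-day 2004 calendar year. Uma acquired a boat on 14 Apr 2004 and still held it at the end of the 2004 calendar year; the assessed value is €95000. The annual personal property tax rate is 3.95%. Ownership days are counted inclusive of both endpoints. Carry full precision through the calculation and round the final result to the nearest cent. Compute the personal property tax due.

€2686.22

Days held (14 Apr – 31 Dec 2004): 262 out of 366
Tax = €95000 × 3.95% × 262/366 = €2686.2158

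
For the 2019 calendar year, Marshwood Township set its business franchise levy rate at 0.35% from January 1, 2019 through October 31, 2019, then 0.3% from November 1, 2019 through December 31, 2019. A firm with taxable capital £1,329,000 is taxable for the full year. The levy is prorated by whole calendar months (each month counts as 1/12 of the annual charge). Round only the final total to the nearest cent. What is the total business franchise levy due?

January 1 – October 31, 2019: 10 months at 0.35% → £1,329,000 × 0.35% × 10/12 = £3,876.2500
November 1 – December 31, 2019: 2 months at 0.3% → £1,329,000 × 0.3% × 2/12 = £664.5000
Total = £4,540.7500

£4,540.75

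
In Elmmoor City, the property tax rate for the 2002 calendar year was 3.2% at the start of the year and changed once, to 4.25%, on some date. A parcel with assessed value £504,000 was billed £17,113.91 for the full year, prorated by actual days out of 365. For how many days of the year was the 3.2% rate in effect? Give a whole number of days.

297 days

Let d = days at the first rate; then 365 − d days at the second rate.
£504,000 × [3.2%·d + 4.25%·(365−d)] / 365 = £17,113.91
Solving gives d = 297, so the new rate took effect on 25 Oct 2002.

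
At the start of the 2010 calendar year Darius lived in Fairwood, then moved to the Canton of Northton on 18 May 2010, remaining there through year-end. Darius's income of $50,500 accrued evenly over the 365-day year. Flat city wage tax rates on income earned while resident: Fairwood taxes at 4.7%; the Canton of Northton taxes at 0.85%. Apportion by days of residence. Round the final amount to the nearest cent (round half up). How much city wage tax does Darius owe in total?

$1,159.01

Fairwood, 1 Jan – 17 May 2010: 137 days → $50,500 × 4.7% × 137/365 = $890.8753
The Canton of Northton, 18 May – 31 Dec 2010: 228 days → $50,500 × 0.85% × 228/365 = $268.1342
Total = $1,159.0096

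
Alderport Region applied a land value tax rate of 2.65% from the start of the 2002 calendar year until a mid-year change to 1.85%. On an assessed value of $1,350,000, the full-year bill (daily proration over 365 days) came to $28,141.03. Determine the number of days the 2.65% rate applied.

107 days

Let d = days at the first rate; then 365 − d days at the second rate.
$1,350,000 × [2.65%·d + 1.85%·(365−d)] / 365 = $28,141.03
Solving gives d = 107, so the new rate took effect on 18 April 2002.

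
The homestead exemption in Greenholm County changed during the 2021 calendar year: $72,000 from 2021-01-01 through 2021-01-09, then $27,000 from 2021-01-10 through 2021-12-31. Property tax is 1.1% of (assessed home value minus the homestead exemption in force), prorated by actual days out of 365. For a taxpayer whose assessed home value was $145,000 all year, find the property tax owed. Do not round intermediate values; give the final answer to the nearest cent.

2021-01-01 to 2021-01-09: 9 days, exemption $72,000 → ($145,000 − $72,000) × 1.1% × 9/365 = $19.8000
2021-01-10 to 2021-12-31: 356 days, exemption $27,000 → ($145,000 − $27,000) × 1.1% × 356/365 = $1,265.9945
Total = $1,285.7945

$1,285.79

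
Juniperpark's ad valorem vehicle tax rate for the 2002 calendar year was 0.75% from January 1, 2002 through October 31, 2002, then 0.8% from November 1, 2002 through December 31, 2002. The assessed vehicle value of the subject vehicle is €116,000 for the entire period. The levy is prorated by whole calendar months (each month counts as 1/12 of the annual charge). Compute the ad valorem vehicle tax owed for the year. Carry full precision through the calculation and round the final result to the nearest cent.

€879.67

January 1 – October 31, 2002: 10 months at 0.75% → €116,000 × 0.75% × 10/12 = €725.0000
November 1 – December 31, 2002: 2 months at 0.8% → €116,000 × 0.8% × 2/12 = €154.6667
Total = €879.6667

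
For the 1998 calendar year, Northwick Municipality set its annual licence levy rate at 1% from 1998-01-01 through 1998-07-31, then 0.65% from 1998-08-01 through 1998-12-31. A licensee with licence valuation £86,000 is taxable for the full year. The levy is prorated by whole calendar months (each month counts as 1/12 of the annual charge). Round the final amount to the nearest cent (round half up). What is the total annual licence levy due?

£734.58

1998-01-01 to 1998-07-31: 7 months at 1% → £86,000 × 1% × 7/12 = £501.6667
1998-08-01 to 1998-12-31: 5 months at 0.65% → £86,000 × 0.65% × 5/12 = £232.9167
Total = £734.5833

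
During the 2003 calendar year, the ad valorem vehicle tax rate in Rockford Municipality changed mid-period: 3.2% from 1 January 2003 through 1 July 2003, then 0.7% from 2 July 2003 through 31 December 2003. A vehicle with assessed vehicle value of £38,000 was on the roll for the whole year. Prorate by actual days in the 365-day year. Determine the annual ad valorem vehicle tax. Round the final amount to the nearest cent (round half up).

£739.70

1 January – 1 July 2003: 182 days at 3.2% → £38,000 × 3.2% × 182/365 = £606.3342
2 July – 31 December 2003: 183 days at 0.7% → £38,000 × 0.7% × 183/365 = £133.3644
Total = £739.6986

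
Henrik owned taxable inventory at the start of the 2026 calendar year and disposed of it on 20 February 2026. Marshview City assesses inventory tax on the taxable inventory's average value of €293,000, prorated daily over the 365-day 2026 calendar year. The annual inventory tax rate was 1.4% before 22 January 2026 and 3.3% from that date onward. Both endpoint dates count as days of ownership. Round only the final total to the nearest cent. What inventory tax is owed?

€1,030.72

1 January – 21 January 2026: 21 days at 1.4% → €293,000 × 1.4% × 21/365 = €236.0055
22 January – 20 February 2026: 30 days at 3.3% → €293,000 × 3.3% × 30/365 = €794.7123
Total = €1,030.7178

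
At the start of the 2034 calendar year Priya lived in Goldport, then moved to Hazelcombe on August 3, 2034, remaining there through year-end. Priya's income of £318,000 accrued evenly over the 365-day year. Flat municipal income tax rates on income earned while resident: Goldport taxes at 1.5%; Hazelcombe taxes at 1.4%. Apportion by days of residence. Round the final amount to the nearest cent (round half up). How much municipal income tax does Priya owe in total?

Goldport, January 1 – August 2, 2034: 214 days → £318,000 × 1.5% × 214/365 = £2,796.6575
Hazelcombe, August 3 – December 31, 2034: 151 days → £318,000 × 1.4% × 151/365 = £1,841.7863
Total = £4,638.4438

£4,638.44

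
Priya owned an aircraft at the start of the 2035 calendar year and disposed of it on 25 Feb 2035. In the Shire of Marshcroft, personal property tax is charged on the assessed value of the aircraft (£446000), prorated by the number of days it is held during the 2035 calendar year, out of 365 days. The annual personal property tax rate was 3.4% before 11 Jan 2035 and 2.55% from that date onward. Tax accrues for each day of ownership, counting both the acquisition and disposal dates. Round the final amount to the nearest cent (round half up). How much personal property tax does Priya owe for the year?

£1848.76

1 Jan – 10 Jan 2035: 10 days at 3.4% → £446000 × 3.4% × 10/365 = £415.4521
11 Jan – 25 Feb 2035: 46 days at 2.55% → £446000 × 2.55% × 46/365 = £1433.3096
Total = £1848.7616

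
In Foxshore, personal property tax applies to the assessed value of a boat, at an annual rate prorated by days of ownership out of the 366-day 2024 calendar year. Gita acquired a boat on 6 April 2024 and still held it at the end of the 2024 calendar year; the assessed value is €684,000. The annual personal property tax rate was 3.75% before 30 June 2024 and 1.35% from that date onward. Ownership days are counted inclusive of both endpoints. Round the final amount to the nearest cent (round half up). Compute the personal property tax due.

6 April – 29 June 2024: 85 days at 3.75% → €684,000 × 3.75% × 85/366 = €5,956.9672
30 June – 31 December 2024: 185 days at 1.35% → €684,000 × 1.35% × 185/366 = €4,667.4590
Total = €10,624.4262

€10,624.43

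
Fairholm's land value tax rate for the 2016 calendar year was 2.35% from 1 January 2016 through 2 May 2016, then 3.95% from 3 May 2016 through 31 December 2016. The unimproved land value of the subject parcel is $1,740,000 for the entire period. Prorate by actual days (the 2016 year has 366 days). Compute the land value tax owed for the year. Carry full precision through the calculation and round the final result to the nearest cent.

1 January – 2 May 2016: 123 days at 2.35% → $1,740,000 × 2.35% × 123/366 = $13,741.7213
3 May – 31 December 2016: 243 days at 3.95% → $1,740,000 × 3.95% × 243/366 = $45,632.2131
Total = $59,373.9344

$59,373.93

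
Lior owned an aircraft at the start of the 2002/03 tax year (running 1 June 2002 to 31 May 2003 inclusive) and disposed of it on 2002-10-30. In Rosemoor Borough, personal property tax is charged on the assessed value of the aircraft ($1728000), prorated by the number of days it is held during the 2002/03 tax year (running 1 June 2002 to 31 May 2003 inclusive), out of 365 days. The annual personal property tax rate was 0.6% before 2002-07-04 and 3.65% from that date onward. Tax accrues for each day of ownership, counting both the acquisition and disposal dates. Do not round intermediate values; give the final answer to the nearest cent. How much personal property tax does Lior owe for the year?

2002-06-01 to 2002-07-03: 33 days at 0.6% → $1728000 × 0.6% × 33/365 = $937.3808
2002-07-04 to 2002-10-30: 119 days at 3.65% → $1728000 × 3.65% × 119/365 = $20563.2000
Total = $21500.5808

$21500.58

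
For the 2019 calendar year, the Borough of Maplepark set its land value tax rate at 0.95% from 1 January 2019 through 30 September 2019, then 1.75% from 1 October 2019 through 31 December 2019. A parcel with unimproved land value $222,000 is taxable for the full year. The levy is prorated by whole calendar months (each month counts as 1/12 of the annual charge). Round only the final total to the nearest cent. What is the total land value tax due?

1 January – 30 September 2019: 9 months at 0.95% → $222,000 × 0.95% × 9/12 = $1,581.7500
1 October – 31 December 2019: 3 months at 1.75% → $222,000 × 1.75% × 3/12 = $971.2500
Total = $2,553.0000

$2,553.00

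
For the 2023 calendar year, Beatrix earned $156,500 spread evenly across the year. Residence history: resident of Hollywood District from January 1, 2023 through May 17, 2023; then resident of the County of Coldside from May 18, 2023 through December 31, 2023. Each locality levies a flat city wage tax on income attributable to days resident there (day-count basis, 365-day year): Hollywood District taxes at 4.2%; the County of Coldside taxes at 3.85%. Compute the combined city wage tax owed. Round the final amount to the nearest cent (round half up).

$6,230.84

Hollywood District, January 1 – May 17, 2023: 137 days → $156,500 × 4.2% × 137/365 = $2,467.1260
The County of Coldside, May 18 – December 31, 2023: 228 days → $156,500 × 3.85% × 228/365 = $3,763.7178
Total = $6,230.8438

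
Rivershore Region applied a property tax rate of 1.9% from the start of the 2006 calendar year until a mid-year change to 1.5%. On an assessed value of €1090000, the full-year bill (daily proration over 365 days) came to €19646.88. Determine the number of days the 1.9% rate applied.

Let d = days at the first rate; then 365 − d days at the second rate.
€1090000 × [1.9%·d + 1.5%·(365−d)] / 365 = €19646.88
Solving gives d = 276, so the new rate took effect on 4 October 2006.

276 days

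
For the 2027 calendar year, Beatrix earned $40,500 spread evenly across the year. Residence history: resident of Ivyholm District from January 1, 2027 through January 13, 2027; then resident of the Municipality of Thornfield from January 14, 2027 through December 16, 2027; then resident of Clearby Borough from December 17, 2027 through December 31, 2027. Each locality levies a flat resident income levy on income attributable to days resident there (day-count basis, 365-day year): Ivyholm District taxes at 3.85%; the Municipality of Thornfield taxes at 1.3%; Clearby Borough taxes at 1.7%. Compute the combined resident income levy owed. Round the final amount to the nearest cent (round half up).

$569.94

Ivyholm District, January 1 – January 13, 2027: 13 days → $40,500 × 3.85% × 13/365 = $55.5349
The Municipality of Thornfield, January 14 – December 16, 2027: 337 days → $40,500 × 1.3% × 337/365 = $486.1110
Clearby Borough, December 17 – December 31, 2027: 15 days → $40,500 × 1.7% × 15/365 = $28.2945
Total = $569.9404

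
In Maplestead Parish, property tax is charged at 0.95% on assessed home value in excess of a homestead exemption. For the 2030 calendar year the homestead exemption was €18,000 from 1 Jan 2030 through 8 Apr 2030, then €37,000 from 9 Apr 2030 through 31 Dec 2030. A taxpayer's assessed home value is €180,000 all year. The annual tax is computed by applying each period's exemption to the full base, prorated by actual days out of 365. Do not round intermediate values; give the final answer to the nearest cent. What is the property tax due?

€1,406.96

1 Jan – 8 Apr 2030: 98 days, exemption €18,000 → (€180,000 − €18,000) × 0.95% × 98/365 = €413.2110
9 Apr – 31 Dec 2030: 267 days, exemption €37,000 → (€180,000 − €37,000) × 0.95% × 267/365 = €993.7521
Total = €1,406.9630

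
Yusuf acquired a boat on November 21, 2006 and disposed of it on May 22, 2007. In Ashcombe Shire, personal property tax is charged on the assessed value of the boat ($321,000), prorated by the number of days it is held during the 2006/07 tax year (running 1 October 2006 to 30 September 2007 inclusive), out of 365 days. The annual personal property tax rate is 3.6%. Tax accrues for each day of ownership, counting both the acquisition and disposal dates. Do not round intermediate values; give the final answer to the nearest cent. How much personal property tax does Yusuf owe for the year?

Days held (November 21, 2006 – May 22, 2007): 183 out of 365
Tax = $321,000 × 3.6% × 183/365 = $5,793.8301

$5,793.83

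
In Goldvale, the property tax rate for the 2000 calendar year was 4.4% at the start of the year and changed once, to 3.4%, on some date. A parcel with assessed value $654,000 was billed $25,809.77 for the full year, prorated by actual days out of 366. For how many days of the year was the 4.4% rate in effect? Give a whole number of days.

Let d = days at the first rate; then 366 − d days at the second rate.
$654,000 × [4.4%·d + 3.4%·(366−d)] / 366 = $25,809.77
Solving gives d = 200, so the new rate took effect on 19 July 2000.

200 days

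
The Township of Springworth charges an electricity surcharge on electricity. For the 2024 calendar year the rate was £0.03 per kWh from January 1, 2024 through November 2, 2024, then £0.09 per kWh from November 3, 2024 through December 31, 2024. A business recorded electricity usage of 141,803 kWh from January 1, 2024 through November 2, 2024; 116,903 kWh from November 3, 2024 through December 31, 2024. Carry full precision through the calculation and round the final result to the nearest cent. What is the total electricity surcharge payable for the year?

£14,775.36

January 1 – November 2, 2024: 141,803 kWh at £0.03/kWh → £4,254.09
November 3 – December 31, 2024: 116,903 kWh at £0.09/kWh → £10,521.27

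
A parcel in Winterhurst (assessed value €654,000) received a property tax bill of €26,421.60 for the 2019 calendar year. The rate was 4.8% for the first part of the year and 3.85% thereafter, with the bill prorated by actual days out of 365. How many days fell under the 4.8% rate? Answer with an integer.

Let d = days at the first rate; then 365 − d days at the second rate.
€654,000 × [4.8%·d + 3.85%·(365−d)] / 365 = €26,421.60
Solving gives d = 73, so the new rate took effect on 15 March 2019.

73 days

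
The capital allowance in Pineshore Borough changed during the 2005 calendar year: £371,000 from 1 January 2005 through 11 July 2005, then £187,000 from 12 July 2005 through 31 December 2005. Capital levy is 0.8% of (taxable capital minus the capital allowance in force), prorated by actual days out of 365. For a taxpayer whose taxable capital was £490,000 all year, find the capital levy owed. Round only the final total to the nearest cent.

1 January – 11 July 2005: 192 days, exemption £371,000 → (£490,000 − £371,000) × 0.8% × 192/365 = £500.7781
12 July – 31 December 2005: 173 days, exemption £187,000 → (£490,000 − £187,000) × 0.8% × 173/365 = £1,148.9096
Total = £1,649.6877

£1,649.69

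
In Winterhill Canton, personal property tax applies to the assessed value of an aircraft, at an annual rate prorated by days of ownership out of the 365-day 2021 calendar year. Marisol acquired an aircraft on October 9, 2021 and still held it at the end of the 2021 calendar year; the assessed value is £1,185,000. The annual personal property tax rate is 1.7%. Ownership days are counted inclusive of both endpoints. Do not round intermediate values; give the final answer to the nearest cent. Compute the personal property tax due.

£4,636.11

Days held (October 9 – December 31, 2021): 84 out of 365
Tax = £1,185,000 × 1.7% × 84/365 = £4,636.1096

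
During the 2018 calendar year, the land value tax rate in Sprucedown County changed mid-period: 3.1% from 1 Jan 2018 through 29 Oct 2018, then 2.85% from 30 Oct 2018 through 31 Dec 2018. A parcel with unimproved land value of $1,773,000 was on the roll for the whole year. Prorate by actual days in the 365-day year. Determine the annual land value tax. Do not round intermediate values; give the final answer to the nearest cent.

$54,197.94

1 Jan – 29 Oct 2018: 302 days at 3.1% → $1,773,000 × 3.1% × 302/365 = $45,476.2356
30 Oct – 31 Dec 2018: 63 days at 2.85% → $1,773,000 × 2.85% × 63/365 = $8,721.7027
Total = $54,197.9384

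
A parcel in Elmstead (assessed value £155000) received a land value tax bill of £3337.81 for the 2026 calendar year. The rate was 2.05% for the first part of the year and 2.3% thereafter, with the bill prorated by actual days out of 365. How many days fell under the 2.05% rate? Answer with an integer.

214 days

Let d = days at the first rate; then 365 − d days at the second rate.
£155000 × [2.05%·d + 2.3%·(365−d)] / 365 = £3337.81
Solving gives d = 214, so the new rate took effect on 3 Aug 2026.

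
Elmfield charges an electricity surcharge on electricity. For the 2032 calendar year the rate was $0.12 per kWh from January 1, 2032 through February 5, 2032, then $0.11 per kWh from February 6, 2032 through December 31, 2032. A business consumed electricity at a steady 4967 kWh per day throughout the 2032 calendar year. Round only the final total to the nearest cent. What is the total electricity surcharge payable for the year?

January 1 – February 5, 2032: 36 days × 4967 kWh/day = 178,812 kWh at $0.12/kWh → $21,457.44
February 6 – December 31, 2032: 330 days × 4967 kWh/day = 1,639,110 kWh at $0.11/kWh → $180,302.10

$201,759.54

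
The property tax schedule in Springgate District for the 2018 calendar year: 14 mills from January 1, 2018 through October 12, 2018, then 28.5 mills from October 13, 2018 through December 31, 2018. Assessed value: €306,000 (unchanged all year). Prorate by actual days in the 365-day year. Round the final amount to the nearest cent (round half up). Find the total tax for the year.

January 1 – October 12, 2018: 285 days at 14 mills → €306,000 × 1.4% × 285/365 = €3,345.0411
October 13 – December 31, 2018: 80 days at 28.5 mills → €306,000 × 2.85% × 80/365 = €1,911.4521
Total = €5,256.4932

€5,256.49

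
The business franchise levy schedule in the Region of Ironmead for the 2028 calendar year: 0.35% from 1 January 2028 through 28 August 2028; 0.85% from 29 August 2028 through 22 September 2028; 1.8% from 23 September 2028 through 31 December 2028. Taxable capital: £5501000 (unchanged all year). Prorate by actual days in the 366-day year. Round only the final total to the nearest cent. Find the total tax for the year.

£42925.84

1 January – 28 August 2028: 241 days at 0.35% → £5501000 × 0.35% × 241/366 = £12677.8511
29 August – 22 September 2028: 25 days at 0.85% → £5501000 × 0.85% × 25/366 = £3193.8866
23 September – 31 December 2028: 100 days at 1.8% → £5501000 × 1.8% × 100/366 = £27054.0984
Total = £42925.8361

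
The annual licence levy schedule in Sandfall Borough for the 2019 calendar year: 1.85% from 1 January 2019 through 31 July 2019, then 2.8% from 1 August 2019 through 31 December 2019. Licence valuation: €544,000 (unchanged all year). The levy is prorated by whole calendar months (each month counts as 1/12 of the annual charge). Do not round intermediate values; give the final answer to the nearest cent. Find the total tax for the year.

€12,217.33

1 January – 31 July 2019: 7 months at 1.85% → €544,000 × 1.85% × 7/12 = €5,870.6667
1 August – 31 December 2019: 5 months at 2.8% → €544,000 × 2.8% × 5/12 = €6,346.6667
Total = €12,217.3333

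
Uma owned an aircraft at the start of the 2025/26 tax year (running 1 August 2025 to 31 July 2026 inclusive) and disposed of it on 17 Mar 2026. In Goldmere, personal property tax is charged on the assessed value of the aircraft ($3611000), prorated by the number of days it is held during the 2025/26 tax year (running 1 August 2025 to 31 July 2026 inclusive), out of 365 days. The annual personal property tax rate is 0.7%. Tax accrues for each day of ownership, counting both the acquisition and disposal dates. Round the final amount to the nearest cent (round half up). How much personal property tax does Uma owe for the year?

$15858.72

Days held (1 Aug 2025 – 17 Mar 2026): 229 out of 365
Tax = $3611000 × 0.7% × 229/365 = $15858.7205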